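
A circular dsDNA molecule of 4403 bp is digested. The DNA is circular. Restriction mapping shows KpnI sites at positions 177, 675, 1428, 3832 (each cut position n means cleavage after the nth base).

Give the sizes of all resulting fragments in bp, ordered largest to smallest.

Circular molecule, 4 cuts → 4 fragments:
  675 − 177 = 498 bp
  1428 − 675 = 753 bp
  3832 − 1428 = 2404 bp
  wrap: 4403 − 3832 + 177 = 748 bp
Sorted largest to smallest: 2404, 753, 748, 498 bp.

2404, 753, 748, 498 bp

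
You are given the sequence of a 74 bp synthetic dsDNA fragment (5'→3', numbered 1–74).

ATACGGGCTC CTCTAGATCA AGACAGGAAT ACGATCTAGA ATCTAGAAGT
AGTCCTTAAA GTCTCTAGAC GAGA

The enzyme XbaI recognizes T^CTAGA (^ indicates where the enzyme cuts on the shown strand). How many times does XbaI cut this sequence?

4

TCTAGA occurs starting at positions 12, 35, 42, 64.
XbaI cuts at 4 sites.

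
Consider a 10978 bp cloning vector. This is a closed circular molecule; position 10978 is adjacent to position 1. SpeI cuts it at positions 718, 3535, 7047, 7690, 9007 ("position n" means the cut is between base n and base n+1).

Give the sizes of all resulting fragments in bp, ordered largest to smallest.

3512, 2817, 2689, 1317, 643 bp

Circular molecule, 5 cuts → 5 fragments:
  3535 − 718 = 2817 bp
  7047 − 3535 = 3512 bp
  7690 − 7047 = 643 bp
  9007 − 7690 = 1317 bp
  wrap: 10978 − 9007 + 718 = 2689 bp
Sorted largest to smallest: 3512, 2817, 2689, 1317, 643 bp.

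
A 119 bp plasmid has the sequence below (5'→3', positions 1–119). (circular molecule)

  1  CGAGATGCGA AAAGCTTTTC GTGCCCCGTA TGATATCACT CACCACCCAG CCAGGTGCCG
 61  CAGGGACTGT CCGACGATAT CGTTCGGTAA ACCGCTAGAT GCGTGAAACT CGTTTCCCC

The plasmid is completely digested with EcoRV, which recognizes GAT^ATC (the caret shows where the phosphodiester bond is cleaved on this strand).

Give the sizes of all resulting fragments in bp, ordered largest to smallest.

EcoRV sites (GATATC) start at positions 32, 76.
EcoRV cuts after base 3 of each site, so after positions 34, 78.
Circular molecule, 2 cuts → 2 fragments:
  35–78 → 44 bp
  79–119 then 1–34 → 41 + 34 = 75 bp
Sorted largest to smallest: 75, 44 bp.

75, 44 bp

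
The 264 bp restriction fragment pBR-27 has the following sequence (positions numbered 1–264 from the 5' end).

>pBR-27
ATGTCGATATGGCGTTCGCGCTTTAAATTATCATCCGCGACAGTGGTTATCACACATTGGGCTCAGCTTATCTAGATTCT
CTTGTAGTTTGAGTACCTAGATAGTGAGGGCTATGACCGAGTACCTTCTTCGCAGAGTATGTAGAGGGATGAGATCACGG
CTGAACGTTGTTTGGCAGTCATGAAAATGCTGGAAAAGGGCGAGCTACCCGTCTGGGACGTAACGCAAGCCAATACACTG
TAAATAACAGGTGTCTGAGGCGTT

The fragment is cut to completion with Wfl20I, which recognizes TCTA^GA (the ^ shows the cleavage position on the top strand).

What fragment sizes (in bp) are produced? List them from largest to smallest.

The Wfl20I site (TCTAGA) starts at position 71.
Wfl20I cuts after base 4 of each site, so after position 74.
Linear molecule, 1 cut → 2 fragments:
  1–74 → 74 bp
  75–264 → 190 bp
Sorted largest to smallest: 190, 74 bp.

190, 74 bp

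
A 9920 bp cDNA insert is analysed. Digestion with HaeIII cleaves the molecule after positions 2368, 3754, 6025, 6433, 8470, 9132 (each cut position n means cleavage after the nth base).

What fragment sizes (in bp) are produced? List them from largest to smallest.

Linear molecule, 6 cuts → 7 fragments:
  2368 − 0 = 2368 bp
  3754 − 2368 = 1386 bp
  6025 − 3754 = 2271 bp
  6433 − 6025 = 408 bp
  8470 − 6433 = 2037 bp
  9132 − 8470 = 662 bp
  9920 − 9132 = 788 bp
Sorted largest to smallest: 2368, 2271, 2037, 1386, 788, 662, 408 bp.

2368, 2271, 2037, 1386, 788, 662, 408 bp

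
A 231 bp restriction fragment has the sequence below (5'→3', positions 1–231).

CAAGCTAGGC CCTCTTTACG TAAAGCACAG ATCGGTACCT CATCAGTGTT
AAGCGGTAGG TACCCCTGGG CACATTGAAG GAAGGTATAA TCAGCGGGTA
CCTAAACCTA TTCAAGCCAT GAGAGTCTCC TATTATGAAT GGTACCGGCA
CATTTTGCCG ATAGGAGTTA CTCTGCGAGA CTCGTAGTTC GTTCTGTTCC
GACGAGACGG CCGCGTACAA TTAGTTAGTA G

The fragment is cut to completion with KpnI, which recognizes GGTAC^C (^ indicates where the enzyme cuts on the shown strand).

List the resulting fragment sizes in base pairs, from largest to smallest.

86, 44, 38, 38, 25 bp

KpnI sites (GGTACC) start at positions 34, 59, 97, 141.
KpnI cuts after base 5 of each site (before the last base), so after positions 38, 63, 101, 145.
Linear molecule, 4 cuts → 5 fragments:
  1–38 → 38 bp
  39–63 → 25 bp
  64–101 → 38 bp
  102–145 → 44 bp
  146–231 → 86 bp
Sorted largest to smallest: 86, 44, 38, 38, 25 bp.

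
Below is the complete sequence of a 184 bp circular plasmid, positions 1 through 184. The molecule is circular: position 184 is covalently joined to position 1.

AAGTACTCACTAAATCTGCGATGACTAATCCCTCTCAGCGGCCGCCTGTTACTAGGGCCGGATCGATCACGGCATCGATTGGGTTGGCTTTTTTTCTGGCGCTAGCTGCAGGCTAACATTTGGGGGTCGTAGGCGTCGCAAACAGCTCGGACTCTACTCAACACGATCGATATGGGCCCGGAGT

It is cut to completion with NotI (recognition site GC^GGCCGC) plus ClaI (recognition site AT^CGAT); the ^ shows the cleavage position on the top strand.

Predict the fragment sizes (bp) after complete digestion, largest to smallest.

The NotI site (GCGGCCGC) starts at position 38.
NotI cuts after base 2 of each site, so after position 39.
ClaI sites (ATCGAT) start at positions 62, 74, 166.
ClaI cuts after base 2 of each site, so after positions 63, 75, 167.
Combined cut positions: 39, 63, 75, 167.
Circular molecule, 4 cuts → 4 fragments:
  40–63 → 24 bp
  64–75 → 12 bp
  76–167 → 92 bp
  168–184 then 1–39 → 17 + 39 = 56 bp
Sorted largest to smallest: 92, 56, 24, 12 bp.

92, 56, 24, 12 bp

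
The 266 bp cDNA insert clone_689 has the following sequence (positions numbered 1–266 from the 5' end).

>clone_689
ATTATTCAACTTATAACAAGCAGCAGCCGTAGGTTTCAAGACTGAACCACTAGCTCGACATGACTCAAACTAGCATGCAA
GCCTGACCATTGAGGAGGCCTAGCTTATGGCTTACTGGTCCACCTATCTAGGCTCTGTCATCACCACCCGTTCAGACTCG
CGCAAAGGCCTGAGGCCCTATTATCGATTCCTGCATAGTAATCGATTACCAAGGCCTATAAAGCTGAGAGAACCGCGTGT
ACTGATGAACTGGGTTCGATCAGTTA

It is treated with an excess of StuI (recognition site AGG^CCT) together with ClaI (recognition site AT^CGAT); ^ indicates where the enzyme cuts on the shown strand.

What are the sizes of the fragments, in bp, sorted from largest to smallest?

98, 70, 52, 18, 16, 12 bp

StuI sites (AGGCCT) start at positions 96, 166, 212.
StuI cuts after base 3 of each site, so after positions 98, 168, 214.
ClaI sites (ATCGAT) start at positions 183, 201.
ClaI cuts after base 2 of each site, so after positions 184, 202.
Combined cut positions: 98, 168, 184, 202, 214.
Linear molecule, 5 cuts → 6 fragments:
  1–98 → 98 bp
  99–168 → 70 bp
  169–184 → 16 bp
  185–202 → 18 bp
  203–214 → 12 bp
  215–266 → 52 bp
Sorted largest to smallest: 98, 70, 52, 18, 16, 12 bp.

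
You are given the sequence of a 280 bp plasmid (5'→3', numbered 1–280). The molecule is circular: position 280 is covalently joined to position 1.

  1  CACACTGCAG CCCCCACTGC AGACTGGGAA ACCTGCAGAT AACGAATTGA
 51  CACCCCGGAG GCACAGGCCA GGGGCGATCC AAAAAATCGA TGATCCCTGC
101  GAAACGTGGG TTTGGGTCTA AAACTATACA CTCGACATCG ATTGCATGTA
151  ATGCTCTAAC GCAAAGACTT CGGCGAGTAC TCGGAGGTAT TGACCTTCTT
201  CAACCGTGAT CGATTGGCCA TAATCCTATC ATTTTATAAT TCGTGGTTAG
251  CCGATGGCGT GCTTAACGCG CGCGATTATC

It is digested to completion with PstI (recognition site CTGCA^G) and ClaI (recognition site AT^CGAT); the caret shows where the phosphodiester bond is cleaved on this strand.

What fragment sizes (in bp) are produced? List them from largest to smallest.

PstI sites (CTGCAG) start at positions 5, 17, 33.
PstI cuts after base 5 of each site (before the last base), so after positions 9, 21, 37.
ClaI sites (ATCGAT) start at positions 86, 137, 209.
ClaI cuts after base 2 of each site, so after positions 87, 138, 210.
Combined cut positions: 9, 21, 37, 87, 138, 210.
Circular molecule, 6 cuts → 6 fragments:
  10–21 → 12 bp
  22–37 → 16 bp
  38–87 → 50 bp
  88–138 → 51 bp
  139–210 → 72 bp
  211–280 then 1–9 → 70 + 9 = 79 bp
Sorted largest to smallest: 79, 72, 51, 50, 16, 12 bp.

79, 72, 51, 50, 16, 12 bp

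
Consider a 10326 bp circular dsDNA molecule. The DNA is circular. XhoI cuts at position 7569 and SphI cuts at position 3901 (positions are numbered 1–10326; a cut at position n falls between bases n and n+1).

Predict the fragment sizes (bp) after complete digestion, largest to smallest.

Combined cut positions (sorted): 3901, 7569.
Circular molecule, 2 cuts → 2 fragments:
  7569 − 3901 = 3668 bp
  wrap: 10326 − 7569 + 3901 = 6658 bp
Sorted largest to smallest: 6658, 3668 bp.

6658, 3668 bp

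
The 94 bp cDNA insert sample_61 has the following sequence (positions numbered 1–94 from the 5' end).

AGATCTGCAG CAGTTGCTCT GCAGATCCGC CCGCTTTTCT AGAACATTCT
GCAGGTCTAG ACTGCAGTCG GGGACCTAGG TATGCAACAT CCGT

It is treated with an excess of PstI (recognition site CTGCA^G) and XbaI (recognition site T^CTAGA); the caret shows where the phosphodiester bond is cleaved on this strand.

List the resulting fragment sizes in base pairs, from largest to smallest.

28, 15, 15, 14, 10, 9, 3 bp

PstI sites (CTGCAG) start at positions 5, 19, 49, 62.
PstI cuts after base 5 of each site (before the last base), so after positions 9, 23, 53, 66.
XbaI sites (TCTAGA) start at positions 38, 56.
XbaI cuts after the first base of each site, so after positions 38, 56.
Combined cut positions: 9, 23, 38, 53, 56, 66.
Linear molecule, 6 cuts → 7 fragments:
  1–9 → 9 bp
  10–23 → 14 bp
  24–38 → 15 bp
  39–53 → 15 bp
  54–56 → 3 bp
  57–66 → 10 bp
  67–94 → 28 bp
Sorted largest to smallest: 28, 15, 15, 14, 10, 9, 3 bp.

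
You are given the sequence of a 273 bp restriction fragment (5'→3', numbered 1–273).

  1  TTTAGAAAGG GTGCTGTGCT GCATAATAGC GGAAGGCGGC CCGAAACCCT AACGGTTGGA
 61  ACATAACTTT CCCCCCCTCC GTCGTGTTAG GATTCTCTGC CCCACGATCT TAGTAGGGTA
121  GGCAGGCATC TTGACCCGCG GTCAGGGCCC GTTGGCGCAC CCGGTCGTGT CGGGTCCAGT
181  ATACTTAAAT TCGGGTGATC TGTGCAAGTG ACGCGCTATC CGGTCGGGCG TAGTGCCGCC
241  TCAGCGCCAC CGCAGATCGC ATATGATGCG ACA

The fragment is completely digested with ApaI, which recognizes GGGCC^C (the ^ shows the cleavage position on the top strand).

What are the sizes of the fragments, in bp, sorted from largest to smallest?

149, 124 bp

The ApaI site (GGGCCC) starts at position 145.
ApaI cuts after base 5 of each site (before the last base), so after position 149.
Linear molecule, 1 cut → 2 fragments:
  1–149 → 149 bp
  150–273 → 124 bp
Sorted largest to smallest: 149, 124 bp.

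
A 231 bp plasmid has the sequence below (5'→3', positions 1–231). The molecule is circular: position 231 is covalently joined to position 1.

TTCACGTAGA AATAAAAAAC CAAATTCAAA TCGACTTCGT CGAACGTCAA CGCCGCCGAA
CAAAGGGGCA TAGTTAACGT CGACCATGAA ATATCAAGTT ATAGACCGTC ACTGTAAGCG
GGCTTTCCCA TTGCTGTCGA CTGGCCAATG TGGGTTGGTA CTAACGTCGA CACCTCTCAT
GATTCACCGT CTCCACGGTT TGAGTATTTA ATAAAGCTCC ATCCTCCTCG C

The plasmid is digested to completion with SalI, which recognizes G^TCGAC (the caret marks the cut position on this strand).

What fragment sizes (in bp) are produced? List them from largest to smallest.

SalI sites (GTCGAC) start at positions 79, 136, 166.
SalI cuts after the first base of each site, so after positions 79, 136, 166.
Circular molecule, 3 cuts → 3 fragments:
  80–136 → 57 bp
  137–166 → 30 bp
  167–231 then 1–79 → 65 + 79 = 144 bp
Sorted largest to smallest: 144, 57, 30 bp.

144, 57, 30 bp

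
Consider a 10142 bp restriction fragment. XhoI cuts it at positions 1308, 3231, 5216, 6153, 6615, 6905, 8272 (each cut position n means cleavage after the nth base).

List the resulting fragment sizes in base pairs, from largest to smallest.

1985, 1923, 1870, 1367, 1308, 937, 462, 290 bp

Linear molecule, 7 cuts → 8 fragments:
  1308 − 0 = 1308 bp
  3231 − 1308 = 1923 bp
  5216 − 3231 = 1985 bp
  6153 − 5216 = 937 bp
  6615 − 6153 = 462 bp
  6905 − 6615 = 290 bp
  8272 − 6905 = 1367 bp
  10142 − 8272 = 1870 bp
Sorted largest to smallest: 1985, 1923, 1870, 1367, 1308, 937, 462, 290 bp.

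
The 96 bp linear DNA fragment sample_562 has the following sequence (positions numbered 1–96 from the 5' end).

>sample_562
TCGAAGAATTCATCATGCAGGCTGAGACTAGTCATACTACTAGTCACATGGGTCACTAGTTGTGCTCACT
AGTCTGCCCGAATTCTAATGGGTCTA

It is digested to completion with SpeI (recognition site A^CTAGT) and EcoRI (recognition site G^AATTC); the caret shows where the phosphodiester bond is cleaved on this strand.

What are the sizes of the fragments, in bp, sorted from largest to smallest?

SpeI sites (ACTAGT) start at positions 27, 39, 55, 68.
SpeI cuts after the first base of each site, so after positions 27, 39, 55, 68.
EcoRI sites (GAATTC) start at positions 6, 80.
EcoRI cuts after the first base of each site, so after positions 6, 80.
Combined cut positions: 6, 27, 39, 55, 68, 80.
Linear molecule, 6 cuts → 7 fragments:
  1–6 → 6 bp
  7–27 → 21 bp
  28–39 → 12 bp
  40–55 → 16 bp
  56–68 → 13 bp
  69–80 → 12 bp
  81–96 → 16 bp
Sorted largest to smallest: 21, 16, 16, 13, 12, 12, 6 bp.

21, 16, 16, 13, 12, 12, 6 bp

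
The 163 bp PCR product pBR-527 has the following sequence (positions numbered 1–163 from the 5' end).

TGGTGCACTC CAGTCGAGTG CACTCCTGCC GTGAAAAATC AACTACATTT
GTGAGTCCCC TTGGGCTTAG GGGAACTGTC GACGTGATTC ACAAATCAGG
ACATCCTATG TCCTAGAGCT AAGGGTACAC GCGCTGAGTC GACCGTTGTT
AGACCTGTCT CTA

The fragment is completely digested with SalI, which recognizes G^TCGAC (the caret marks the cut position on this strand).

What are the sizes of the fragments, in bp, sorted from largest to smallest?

SalI sites (GTCGAC) start at positions 78, 138.
SalI cuts after the first base of each site, so after positions 78, 138.
Linear molecule, 2 cuts → 3 fragments:
  1–78 → 78 bp
  79–138 → 60 bp
  139–163 → 25 bp
Sorted largest to smallest: 78, 60, 25 bp.

78, 60, 25 bp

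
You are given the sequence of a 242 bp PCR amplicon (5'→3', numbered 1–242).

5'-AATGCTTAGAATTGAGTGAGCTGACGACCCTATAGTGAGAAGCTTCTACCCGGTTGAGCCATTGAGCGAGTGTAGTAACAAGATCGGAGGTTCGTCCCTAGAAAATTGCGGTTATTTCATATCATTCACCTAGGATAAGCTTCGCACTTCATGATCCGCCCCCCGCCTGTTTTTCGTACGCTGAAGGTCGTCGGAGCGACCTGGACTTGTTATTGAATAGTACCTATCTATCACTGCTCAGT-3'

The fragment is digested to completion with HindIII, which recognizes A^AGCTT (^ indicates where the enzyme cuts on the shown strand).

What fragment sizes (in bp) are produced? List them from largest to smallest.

HindIII sites (AAGCTT) start at positions 40, 137.
HindIII cuts after the first base of each site, so after positions 40, 137.
Linear molecule, 2 cuts → 3 fragments:
  1–40 → 40 bp
  41–137 → 97 bp
  138–242 → 105 bp
Sorted largest to smallest: 105, 97, 40 bp.

105, 97, 40 bp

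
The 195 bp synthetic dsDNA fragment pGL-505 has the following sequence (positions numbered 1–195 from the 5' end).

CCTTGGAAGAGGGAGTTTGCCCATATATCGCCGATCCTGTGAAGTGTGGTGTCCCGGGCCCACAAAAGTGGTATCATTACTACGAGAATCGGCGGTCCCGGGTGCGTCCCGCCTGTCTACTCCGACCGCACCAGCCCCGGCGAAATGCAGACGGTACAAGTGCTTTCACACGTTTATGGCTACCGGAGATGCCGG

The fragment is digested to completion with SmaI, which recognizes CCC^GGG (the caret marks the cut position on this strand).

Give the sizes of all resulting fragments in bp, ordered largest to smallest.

96, 55, 44 bp

SmaI sites (CCCGGG) start at positions 53, 97.
SmaI cuts after base 3 of each site, so after positions 55, 99.
Linear molecule, 2 cuts → 3 fragments:
  1–55 → 55 bp
  56–99 → 44 bp
  100–195 → 96 bp
Sorted largest to smallest: 96, 55, 44 bp.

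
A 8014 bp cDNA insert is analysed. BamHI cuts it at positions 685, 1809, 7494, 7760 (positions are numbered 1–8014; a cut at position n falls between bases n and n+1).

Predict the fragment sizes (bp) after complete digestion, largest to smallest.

Linear molecule, 4 cuts → 5 fragments:
  685 − 0 = 685 bp
  1809 − 685 = 1124 bp
  7494 − 1809 = 5685 bp
  7760 − 7494 = 266 bp
  8014 − 7760 = 254 bp
Sorted largest to smallest: 5685, 1124, 685, 266, 254 bp.

5685, 1124, 685, 266, 254 bp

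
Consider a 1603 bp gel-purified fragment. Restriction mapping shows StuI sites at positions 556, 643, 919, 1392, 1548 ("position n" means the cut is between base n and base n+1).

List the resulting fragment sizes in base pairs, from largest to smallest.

Linear molecule, 5 cuts → 6 fragments:
  556 − 0 = 556 bp
  643 − 556 = 87 bp
  919 − 643 = 276 bp
  1392 − 919 = 473 bp
  1548 − 1392 = 156 bp
  1603 − 1548 = 55 bp
Sorted largest to smallest: 556, 473, 276, 156, 87, 55 bp.

556, 473, 276, 156, 87, 55 bp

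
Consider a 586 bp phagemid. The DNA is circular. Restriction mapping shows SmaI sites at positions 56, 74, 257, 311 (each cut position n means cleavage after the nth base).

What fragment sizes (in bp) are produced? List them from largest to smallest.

Circular molecule, 4 cuts → 4 fragments:
  74 − 56 = 18 bp
  257 − 74 = 183 bp
  311 − 257 = 54 bp
  wrap: 586 − 311 + 56 = 331 bp
Sorted largest to smallest: 331, 183, 54, 18 bp.

331, 183, 54, 18 bp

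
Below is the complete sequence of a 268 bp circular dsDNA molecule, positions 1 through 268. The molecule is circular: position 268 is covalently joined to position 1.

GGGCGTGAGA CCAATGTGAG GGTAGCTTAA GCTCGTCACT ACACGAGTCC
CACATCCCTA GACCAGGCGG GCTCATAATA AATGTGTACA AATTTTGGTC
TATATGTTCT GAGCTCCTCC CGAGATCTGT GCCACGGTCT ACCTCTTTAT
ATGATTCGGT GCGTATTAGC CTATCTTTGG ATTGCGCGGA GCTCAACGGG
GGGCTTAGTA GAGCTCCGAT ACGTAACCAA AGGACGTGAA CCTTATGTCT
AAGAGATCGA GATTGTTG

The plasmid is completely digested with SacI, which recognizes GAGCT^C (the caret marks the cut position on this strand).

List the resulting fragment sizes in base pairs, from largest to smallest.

SacI sites (GAGCTC) start at positions 111, 189, 211.
SacI cuts after base 5 of each site (before the last base), so after positions 115, 193, 215.
Circular molecule, 3 cuts → 3 fragments:
  116–193 → 78 bp
  194–215 → 22 bp
  216–268 then 1–115 → 53 + 115 = 168 bp
Sorted largest to smallest: 168, 78, 22 bp.

168, 78, 22 bp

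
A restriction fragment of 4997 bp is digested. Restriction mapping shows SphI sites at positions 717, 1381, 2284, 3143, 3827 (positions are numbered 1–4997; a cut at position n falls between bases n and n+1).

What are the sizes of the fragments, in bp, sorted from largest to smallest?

1170, 903, 859, 717, 684, 664 bp

Linear molecule, 5 cuts → 6 fragments:
  717 − 0 = 717 bp
  1381 − 717 = 664 bp
  2284 − 1381 = 903 bp
  3143 − 2284 = 859 bp
  3827 − 3143 = 684 bp
  4997 − 3827 = 1170 bp
Sorted largest to smallest: 1170, 903, 859, 717, 684, 664 bp.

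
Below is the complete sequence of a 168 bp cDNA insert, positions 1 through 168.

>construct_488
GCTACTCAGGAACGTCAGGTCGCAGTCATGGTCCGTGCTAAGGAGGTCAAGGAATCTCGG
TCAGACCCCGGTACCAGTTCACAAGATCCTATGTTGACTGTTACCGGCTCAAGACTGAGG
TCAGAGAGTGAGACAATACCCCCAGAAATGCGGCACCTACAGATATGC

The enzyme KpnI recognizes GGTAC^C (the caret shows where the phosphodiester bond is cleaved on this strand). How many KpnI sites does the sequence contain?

1

GGTACC occurs starting at position 70.
KpnI cuts at 1 site.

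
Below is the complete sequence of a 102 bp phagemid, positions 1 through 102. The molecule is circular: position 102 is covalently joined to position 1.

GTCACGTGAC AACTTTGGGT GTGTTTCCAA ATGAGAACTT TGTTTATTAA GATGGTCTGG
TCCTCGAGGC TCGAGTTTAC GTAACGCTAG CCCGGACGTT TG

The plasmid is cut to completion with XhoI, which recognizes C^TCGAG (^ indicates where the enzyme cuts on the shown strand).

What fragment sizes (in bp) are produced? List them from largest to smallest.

95, 7 bp

XhoI sites (CTCGAG) start at positions 63, 70.
XhoI cuts after the first base of each site, so after positions 63, 70.
Circular molecule, 2 cuts → 2 fragments:
  64–70 → 7 bp
  71–102 then 1–63 → 32 + 63 = 95 bp
Sorted largest to smallest: 95, 7 bp.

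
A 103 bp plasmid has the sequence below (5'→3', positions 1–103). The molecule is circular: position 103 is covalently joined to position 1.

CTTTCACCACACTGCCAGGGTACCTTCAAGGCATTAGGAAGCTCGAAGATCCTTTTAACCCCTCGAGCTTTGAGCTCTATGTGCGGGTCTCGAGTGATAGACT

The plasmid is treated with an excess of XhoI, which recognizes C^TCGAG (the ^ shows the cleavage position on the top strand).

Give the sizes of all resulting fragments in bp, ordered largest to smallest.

76, 27 bp

XhoI sites (CTCGAG) start at positions 62, 89.
XhoI cuts after the first base of each site, so after positions 62, 89.
Circular molecule, 2 cuts → 2 fragments:
  63–89 → 27 bp
  90–103 then 1–62 → 14 + 62 = 76 bp
Sorted largest to smallest: 76, 27 bp.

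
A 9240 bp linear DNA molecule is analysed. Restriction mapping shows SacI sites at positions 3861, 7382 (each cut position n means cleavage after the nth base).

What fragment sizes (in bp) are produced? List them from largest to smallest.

3861, 3521, 1858 bp

Linear molecule, 2 cuts → 3 fragments:
  3861 − 0 = 3861 bp
  7382 − 3861 = 3521 bp
  9240 − 7382 = 1858 bp
Sorted largest to smallest: 3861, 3521, 1858 bp.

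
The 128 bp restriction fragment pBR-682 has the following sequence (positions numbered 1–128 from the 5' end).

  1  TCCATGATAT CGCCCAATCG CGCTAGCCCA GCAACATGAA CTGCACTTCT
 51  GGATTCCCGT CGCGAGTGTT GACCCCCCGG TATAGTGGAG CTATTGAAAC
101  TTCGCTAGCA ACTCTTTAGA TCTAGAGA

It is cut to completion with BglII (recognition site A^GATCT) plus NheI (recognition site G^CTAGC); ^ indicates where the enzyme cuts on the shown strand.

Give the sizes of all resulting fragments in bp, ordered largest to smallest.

82, 22, 14, 10 bp

The BglII site (AGATCT) starts at position 118.
BglII cuts after the first base of each site, so after position 118.
NheI sites (GCTAGC) start at positions 22, 104.
NheI cuts after the first base of each site, so after positions 22, 104.
Combined cut positions: 22, 104, 118.
Linear molecule, 3 cuts → 4 fragments:
  1–22 → 22 bp
  23–104 → 82 bp
  105–118 → 14 bp
  119–128 → 10 bp
Sorted largest to smallest: 82, 22, 14, 10 bp.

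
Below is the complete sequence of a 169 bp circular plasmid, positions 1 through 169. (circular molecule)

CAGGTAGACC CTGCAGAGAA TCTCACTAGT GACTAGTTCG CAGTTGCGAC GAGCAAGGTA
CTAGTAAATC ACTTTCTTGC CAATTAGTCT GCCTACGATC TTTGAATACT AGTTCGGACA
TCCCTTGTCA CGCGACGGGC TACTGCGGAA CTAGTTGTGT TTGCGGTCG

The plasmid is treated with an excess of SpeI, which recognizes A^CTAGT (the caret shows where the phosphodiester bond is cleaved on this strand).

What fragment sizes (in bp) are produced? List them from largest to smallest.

SpeI sites (ACTAGT) start at positions 25, 32, 60, 108, 150.
SpeI cuts after the first base of each site, so after positions 25, 32, 60, 108, 150.
Circular molecule, 5 cuts → 5 fragments:
  26–32 → 7 bp
  33–60 → 28 bp
  61–108 → 48 bp
  109–150 → 42 bp
  151–169 then 1–25 → 19 + 25 = 44 bp
Sorted largest to smallest: 48, 44, 42, 28, 7 bp.

48, 44, 42, 28, 7 bp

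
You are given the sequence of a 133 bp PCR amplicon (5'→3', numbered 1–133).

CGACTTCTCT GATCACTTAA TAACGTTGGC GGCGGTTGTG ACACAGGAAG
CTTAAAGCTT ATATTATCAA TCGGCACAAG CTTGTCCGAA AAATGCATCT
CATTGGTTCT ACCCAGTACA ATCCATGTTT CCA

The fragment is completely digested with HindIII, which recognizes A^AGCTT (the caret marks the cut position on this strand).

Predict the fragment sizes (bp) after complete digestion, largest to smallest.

HindIII sites (AAGCTT) start at positions 48, 55, 78.
HindIII cuts after the first base of each site, so after positions 48, 55, 78.
Linear molecule, 3 cuts → 4 fragments:
  1–48 → 48 bp
  49–55 → 7 bp
  56–78 → 23 bp
  79–133 → 55 bp
Sorted largest to smallest: 55, 48, 23, 7 bp.

55, 48, 23, 7 bp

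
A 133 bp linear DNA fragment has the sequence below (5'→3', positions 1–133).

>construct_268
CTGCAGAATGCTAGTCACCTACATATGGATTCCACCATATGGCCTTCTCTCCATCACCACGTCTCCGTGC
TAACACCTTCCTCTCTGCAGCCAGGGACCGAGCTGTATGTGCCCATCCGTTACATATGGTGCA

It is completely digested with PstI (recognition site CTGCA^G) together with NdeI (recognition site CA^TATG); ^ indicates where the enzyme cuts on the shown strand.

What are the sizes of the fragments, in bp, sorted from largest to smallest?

52, 35, 18, 14, 9, 5 bp

PstI sites (CTGCAG) start at positions 1, 85.
PstI cuts after base 5 of each site (before the last base), so after positions 5, 89.
NdeI sites (CATATG) start at positions 22, 36, 123.
NdeI cuts after base 2 of each site, so after positions 23, 37, 124.
Combined cut positions: 5, 23, 37, 89, 124.
Linear molecule, 5 cuts → 6 fragments:
  1–5 → 5 bp
  6–23 → 18 bp
  24–37 → 14 bp
  38–89 → 52 bp
  90–124 → 35 bp
  125–133 → 9 bp
Sorted largest to smallest: 52, 35, 18, 14, 9, 5 bp.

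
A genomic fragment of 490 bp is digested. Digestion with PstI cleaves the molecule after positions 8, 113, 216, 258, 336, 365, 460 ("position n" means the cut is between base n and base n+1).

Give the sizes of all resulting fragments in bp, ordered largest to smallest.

Linear molecule, 7 cuts → 8 fragments:
  8 − 0 = 8 bp
  113 − 8 = 105 bp
  216 − 113 = 103 bp
  258 − 216 = 42 bp
  336 − 258 = 78 bp
  365 − 336 = 29 bp
  460 − 365 = 95 bp
  490 − 460 = 30 bp
Sorted largest to smallest: 105, 103, 95, 78, 42, 30, 29, 8 bp.

105, 103, 95, 78, 42, 30, 29, 8 bp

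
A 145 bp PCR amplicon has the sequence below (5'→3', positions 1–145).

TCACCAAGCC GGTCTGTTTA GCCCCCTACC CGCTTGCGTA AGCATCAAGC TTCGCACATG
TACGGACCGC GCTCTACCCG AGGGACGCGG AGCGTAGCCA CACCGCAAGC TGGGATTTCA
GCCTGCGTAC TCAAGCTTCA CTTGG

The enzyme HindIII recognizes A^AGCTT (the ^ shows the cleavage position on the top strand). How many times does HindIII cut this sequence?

2

AAGCTT occurs starting at positions 47, 133.
HindIII cuts at 2 sites.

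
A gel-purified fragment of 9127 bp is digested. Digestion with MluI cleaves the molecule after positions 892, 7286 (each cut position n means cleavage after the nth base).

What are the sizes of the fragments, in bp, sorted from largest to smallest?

Linear molecule, 2 cuts → 3 fragments:
  892 − 0 = 892 bp
  7286 − 892 = 6394 bp
  9127 − 7286 = 1841 bp
Sorted largest to smallest: 6394, 1841, 892 bp.

6394, 1841, 892 bp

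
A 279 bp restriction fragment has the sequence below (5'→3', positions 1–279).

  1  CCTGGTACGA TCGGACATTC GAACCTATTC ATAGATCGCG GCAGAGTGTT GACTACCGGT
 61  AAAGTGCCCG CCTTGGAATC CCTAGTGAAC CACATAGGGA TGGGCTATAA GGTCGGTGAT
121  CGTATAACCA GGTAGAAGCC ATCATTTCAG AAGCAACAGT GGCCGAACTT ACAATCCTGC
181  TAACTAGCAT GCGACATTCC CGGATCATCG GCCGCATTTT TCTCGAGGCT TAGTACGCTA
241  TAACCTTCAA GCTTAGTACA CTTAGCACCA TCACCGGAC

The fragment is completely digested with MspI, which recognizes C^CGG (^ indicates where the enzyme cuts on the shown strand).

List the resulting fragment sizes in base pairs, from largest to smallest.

MspI sites (CCGG) start at positions 56, 200, 274.
MspI cuts after the first base of each site, so after positions 56, 200, 274.
Linear molecule, 3 cuts → 4 fragments:
  1–56 → 56 bp
  57–200 → 144 bp
  201–274 → 74 bp
  275–279 → 5 bp
Sorted largest to smallest: 144, 74, 56, 5 bp.

144, 74, 56, 5 bp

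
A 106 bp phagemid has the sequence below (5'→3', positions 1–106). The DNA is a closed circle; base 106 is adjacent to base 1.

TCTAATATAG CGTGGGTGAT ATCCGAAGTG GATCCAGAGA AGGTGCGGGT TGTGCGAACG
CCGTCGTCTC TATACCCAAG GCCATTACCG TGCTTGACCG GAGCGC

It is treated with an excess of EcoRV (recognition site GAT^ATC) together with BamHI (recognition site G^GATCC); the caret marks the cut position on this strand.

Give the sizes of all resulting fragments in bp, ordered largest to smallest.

The EcoRV site (GATATC) starts at position 18.
EcoRV cuts after base 3 of each site, so after position 20.
The BamHI site (GGATCC) starts at position 30.
BamHI cuts after the first base of each site, so after position 30.
Combined cut positions: 20, 30.
Circular molecule, 2 cuts → 2 fragments:
  21–30 → 10 bp
  31–106 then 1–20 → 76 + 20 = 96 bp
Sorted largest to smallest: 96, 10 bp.

96, 10 bp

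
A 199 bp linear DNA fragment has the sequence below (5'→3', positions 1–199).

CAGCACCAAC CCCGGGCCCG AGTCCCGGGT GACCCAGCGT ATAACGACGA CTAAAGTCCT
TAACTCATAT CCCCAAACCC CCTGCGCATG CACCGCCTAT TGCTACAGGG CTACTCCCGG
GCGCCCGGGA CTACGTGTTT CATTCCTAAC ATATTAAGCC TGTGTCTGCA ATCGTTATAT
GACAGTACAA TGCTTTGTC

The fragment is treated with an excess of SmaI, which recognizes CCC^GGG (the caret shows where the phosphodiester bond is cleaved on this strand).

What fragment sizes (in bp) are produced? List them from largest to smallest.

92, 73, 13, 13, 8 bp

SmaI sites (CCCGGG) start at positions 11, 24, 116, 124.
SmaI cuts after base 3 of each site, so after positions 13, 26, 118, 126.
Linear molecule, 4 cuts → 5 fragments:
  1–13 → 13 bp
  14–26 → 13 bp
  27–118 → 92 bp
  119–126 → 8 bp
  127–199 → 73 bp
Sorted largest to smallest: 92, 73, 13, 13, 8 bp.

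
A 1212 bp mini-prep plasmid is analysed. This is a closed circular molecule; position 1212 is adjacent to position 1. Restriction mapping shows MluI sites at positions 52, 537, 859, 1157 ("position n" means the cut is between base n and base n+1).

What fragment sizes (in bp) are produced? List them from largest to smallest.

485, 322, 298, 107 bp

Circular molecule, 4 cuts → 4 fragments:
  537 − 52 = 485 bp
  859 − 537 = 322 bp
  1157 − 859 = 298 bp
  wrap: 1212 − 1157 + 52 = 107 bp
Sorted largest to smallest: 485, 322, 298, 107 bp.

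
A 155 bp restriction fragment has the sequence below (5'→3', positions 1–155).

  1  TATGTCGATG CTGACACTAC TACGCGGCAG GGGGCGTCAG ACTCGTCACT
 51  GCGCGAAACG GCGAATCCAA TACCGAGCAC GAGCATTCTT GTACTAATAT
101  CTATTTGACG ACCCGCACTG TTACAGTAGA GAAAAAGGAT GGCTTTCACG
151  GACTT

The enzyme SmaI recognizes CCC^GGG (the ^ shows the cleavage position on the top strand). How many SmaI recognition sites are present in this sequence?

No occurrence of CCCGGG is present in the sequence.
SmaI does not cut: 0 sites.

0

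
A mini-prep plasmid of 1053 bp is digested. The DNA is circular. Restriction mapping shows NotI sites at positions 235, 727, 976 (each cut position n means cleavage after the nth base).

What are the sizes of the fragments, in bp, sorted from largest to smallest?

Circular molecule, 3 cuts → 3 fragments:
  727 − 235 = 492 bp
  976 − 727 = 249 bp
  wrap: 1053 − 976 + 235 = 312 bp
Sorted largest to smallest: 492, 312, 249 bp.

492, 312, 249 bp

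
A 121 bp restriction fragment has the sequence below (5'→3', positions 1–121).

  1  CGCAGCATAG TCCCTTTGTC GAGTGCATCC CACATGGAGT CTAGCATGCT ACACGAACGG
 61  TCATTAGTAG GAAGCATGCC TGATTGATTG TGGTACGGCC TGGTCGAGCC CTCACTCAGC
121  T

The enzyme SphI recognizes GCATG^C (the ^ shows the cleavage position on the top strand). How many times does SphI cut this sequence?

GCATGC occurs starting at positions 44, 74.
SphI cuts at 2 sites.

2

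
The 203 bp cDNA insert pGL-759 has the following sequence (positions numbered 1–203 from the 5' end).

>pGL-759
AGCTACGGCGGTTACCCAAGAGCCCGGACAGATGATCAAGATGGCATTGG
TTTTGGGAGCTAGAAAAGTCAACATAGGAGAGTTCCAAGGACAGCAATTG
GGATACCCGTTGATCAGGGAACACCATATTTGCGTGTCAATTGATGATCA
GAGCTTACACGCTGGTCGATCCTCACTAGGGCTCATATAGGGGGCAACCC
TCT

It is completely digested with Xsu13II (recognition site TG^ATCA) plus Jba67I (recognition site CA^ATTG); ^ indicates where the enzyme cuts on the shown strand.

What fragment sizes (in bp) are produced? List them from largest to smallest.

62, 57, 34, 27, 16, 7 bp

Xsu13II sites (TGATCA) start at positions 33, 111, 145.
Xsu13II cuts after base 2 of each site, so after positions 34, 112, 146.
Jba67I sites (CAATTG) start at positions 95, 138.
Jba67I cuts after base 2 of each site, so after positions 96, 139.
Combined cut positions: 34, 96, 112, 139, 146.
Linear molecule, 5 cuts → 6 fragments:
  1–34 → 34 bp
  35–96 → 62 bp
  97–112 → 16 bp
  113–139 → 27 bp
  140–146 → 7 bp
  147–203 → 57 bp
Sorted largest to smallest: 62, 57, 34, 27, 16, 7 bp.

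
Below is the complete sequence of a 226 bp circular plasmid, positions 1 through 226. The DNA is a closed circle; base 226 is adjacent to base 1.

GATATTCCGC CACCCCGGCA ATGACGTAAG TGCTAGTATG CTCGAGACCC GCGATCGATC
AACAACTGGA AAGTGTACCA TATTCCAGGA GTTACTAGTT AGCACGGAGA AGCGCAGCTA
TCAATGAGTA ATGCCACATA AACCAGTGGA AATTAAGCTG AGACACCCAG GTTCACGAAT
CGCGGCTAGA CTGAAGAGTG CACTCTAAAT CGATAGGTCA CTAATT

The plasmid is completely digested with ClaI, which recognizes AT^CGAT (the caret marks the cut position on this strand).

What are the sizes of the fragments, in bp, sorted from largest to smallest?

ClaI sites (ATCGAT) start at positions 54, 209.
ClaI cuts after base 2 of each site, so after positions 55, 210.
Circular molecule, 2 cuts → 2 fragments:
  56–210 → 155 bp
  211–226 then 1–55 → 16 + 55 = 71 bp
Sorted largest to smallest: 155, 71 bp.

155, 71 bp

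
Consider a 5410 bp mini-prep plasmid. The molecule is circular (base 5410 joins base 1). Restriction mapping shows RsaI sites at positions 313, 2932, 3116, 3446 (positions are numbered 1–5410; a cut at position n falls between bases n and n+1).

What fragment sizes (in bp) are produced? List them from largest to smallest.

2619, 2277, 330, 184 bp

Circular molecule, 4 cuts → 4 fragments:
  2932 − 313 = 2619 bp
  3116 − 2932 = 184 bp
  3446 − 3116 = 330 bp
  wrap: 5410 − 3446 + 313 = 2277 bp
Sorted largest to smallest: 2619, 2277, 330, 184 bp.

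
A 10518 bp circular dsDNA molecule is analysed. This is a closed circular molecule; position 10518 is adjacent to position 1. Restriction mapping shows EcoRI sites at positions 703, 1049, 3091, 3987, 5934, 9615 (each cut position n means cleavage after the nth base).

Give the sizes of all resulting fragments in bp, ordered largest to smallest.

3681, 2042, 1947, 1606, 896, 346 bp

Circular molecule, 6 cuts → 6 fragments:
  1049 − 703 = 346 bp
  3091 − 1049 = 2042 bp
  3987 − 3091 = 896 bp
  5934 − 3987 = 1947 bp
  9615 − 5934 = 3681 bp
  wrap: 10518 − 9615 + 703 = 1606 bp
Sorted largest to smallest: 3681, 2042, 1947, 1606, 896, 346 bp.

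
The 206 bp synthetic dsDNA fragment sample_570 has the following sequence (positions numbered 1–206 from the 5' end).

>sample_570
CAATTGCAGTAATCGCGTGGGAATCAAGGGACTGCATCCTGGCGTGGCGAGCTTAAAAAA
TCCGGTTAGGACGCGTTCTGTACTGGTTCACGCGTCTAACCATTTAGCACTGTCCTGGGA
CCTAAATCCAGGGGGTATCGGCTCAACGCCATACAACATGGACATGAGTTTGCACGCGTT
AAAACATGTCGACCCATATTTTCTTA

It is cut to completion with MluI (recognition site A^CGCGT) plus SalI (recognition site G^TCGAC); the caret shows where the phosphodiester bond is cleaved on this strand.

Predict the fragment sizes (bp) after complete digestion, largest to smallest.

84, 71, 19, 18, 14 bp

MluI sites (ACGCGT) start at positions 71, 90, 174.
MluI cuts after the first base of each site, so after positions 71, 90, 174.
The SalI site (GTCGAC) starts at position 188.
SalI cuts after the first base of each site, so after position 188.
Combined cut positions: 71, 90, 174, 188.
Linear molecule, 4 cuts → 5 fragments:
  1–71 → 71 bp
  72–90 → 19 bp
  91–174 → 84 bp
  175–188 → 14 bp
  189–206 → 18 bp
Sorted largest to smallest: 84, 71, 19, 18, 14 bp.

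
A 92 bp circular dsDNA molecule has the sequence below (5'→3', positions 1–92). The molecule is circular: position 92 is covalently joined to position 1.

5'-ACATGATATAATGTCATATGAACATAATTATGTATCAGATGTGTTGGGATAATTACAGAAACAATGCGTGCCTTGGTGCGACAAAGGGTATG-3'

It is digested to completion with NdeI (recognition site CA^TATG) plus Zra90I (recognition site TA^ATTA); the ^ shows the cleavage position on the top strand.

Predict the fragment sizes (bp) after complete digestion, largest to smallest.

57, 25, 10 bp

The NdeI site (CATATG) starts at position 15.
NdeI cuts after base 2 of each site, so after position 16.
Zra90I sites (TAATTA) start at positions 25, 50.
Zra90I cuts after base 2 of each site, so after positions 26, 51.
Combined cut positions: 16, 26, 51.
Circular molecule, 3 cuts → 3 fragments:
  17–26 → 10 bp
  27–51 → 25 bp
  52–92 then 1–16 → 41 + 16 = 57 bp
Sorted largest to smallest: 57, 25, 10 bp.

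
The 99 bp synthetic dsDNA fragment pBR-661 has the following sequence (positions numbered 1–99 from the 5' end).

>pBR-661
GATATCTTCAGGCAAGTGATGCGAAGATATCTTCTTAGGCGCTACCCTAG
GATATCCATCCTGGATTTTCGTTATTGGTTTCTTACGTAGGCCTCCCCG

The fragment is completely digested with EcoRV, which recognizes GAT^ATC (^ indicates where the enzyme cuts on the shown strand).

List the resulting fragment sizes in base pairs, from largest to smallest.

EcoRV sites (GATATC) start at positions 1, 26, 51.
EcoRV cuts after base 3 of each site, so after positions 3, 28, 53.
Linear molecule, 3 cuts → 4 fragments:
  1–3 → 3 bp
  4–28 → 25 bp
  29–53 → 25 bp
  54–99 → 46 bp
Sorted largest to smallest: 46, 25, 25, 3 bp.

46, 25, 25, 3 bp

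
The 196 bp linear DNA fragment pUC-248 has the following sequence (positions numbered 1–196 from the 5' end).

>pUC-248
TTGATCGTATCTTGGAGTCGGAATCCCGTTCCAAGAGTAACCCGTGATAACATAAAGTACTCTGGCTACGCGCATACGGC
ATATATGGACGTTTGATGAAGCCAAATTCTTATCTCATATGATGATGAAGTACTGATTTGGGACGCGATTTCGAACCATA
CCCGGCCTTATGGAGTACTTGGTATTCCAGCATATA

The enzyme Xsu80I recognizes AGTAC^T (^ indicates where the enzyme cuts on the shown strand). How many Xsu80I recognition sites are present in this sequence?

3

AGTACT occurs starting at positions 56, 129, 174.
Xsu80I cuts at 3 sites.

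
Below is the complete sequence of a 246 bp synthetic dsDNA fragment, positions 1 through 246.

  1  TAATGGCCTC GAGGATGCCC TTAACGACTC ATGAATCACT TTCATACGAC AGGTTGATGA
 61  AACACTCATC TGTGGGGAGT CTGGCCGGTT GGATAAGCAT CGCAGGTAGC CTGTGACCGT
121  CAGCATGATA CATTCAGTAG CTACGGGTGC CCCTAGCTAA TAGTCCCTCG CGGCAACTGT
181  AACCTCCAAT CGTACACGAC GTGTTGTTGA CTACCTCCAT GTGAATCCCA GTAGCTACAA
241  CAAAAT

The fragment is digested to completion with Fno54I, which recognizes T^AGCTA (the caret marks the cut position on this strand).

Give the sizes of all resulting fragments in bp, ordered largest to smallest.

138, 78, 16, 14 bp

Fno54I sites (TAGCTA) start at positions 138, 154, 232.
Fno54I cuts after the first base of each site, so after positions 138, 154, 232.
Linear molecule, 3 cuts → 4 fragments:
  1–138 → 138 bp
  139–154 → 16 bp
  155–232 → 78 bp
  233–246 → 14 bp
Sorted largest to smallest: 138, 78, 16, 14 bp.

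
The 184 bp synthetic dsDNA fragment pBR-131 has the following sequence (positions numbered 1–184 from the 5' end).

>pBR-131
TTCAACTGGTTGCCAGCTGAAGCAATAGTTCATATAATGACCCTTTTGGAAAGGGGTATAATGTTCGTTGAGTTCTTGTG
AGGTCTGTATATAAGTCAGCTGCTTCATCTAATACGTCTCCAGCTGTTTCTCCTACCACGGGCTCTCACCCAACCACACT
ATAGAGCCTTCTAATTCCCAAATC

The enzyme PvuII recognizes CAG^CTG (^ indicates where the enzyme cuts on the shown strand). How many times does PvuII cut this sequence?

CAGCTG occurs starting at positions 14, 97, 121.
PvuII cuts at 3 sites.

3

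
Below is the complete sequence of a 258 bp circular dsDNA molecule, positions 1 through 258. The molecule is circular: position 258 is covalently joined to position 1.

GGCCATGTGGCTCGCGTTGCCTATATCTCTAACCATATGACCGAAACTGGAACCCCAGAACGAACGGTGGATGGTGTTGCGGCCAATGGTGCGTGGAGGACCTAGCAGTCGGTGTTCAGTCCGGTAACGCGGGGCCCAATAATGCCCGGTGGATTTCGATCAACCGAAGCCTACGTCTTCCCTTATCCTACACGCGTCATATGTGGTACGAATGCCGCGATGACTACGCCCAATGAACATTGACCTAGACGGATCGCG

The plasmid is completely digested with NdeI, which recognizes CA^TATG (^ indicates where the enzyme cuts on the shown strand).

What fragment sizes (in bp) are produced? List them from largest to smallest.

164, 94 bp

NdeI sites (CATATG) start at positions 34, 198.
NdeI cuts after base 2 of each site, so after positions 35, 199.
Circular molecule, 2 cuts → 2 fragments:
  36–199 → 164 bp
  200–258 then 1–35 → 59 + 35 = 94 bp
Sorted largest to smallest: 164, 94 bp.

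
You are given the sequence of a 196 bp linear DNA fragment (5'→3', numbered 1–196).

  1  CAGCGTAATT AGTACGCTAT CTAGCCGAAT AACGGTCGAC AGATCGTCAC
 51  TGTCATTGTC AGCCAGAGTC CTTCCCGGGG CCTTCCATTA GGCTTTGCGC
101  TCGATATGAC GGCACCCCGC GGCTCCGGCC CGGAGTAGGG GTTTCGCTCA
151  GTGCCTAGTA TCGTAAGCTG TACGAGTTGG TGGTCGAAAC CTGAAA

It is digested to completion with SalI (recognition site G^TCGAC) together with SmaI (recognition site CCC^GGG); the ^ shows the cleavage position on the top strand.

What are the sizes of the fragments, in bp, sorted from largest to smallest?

120, 41, 35 bp

The SalI site (GTCGAC) starts at position 35.
SalI cuts after the first base of each site, so after position 35.
The SmaI site (CCCGGG) starts at position 74.
SmaI cuts after base 3 of each site, so after position 76.
Combined cut positions: 35, 76.
Linear molecule, 2 cuts → 3 fragments:
  1–35 → 35 bp
  36–76 → 41 bp
  77–196 → 120 bp
Sorted largest to smallest: 120, 41, 35 bp.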